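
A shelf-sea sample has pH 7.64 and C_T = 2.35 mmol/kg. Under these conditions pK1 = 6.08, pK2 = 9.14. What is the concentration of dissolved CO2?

α₀ = 1 / (1 + K1/[H⁺] + K1K2/[H⁺]²) = 1 / (1 + 10^+1.56 + 10^+0.06)
   = 1 / (1 + 36.308 + 1.1482) = 1/38.456 = 0.02600
[CO2*] = α₀ × DIC = 0.02600 × 2.35 = 0.0611 mmol/kg

[CO2*] = 0.0611 mmol/kg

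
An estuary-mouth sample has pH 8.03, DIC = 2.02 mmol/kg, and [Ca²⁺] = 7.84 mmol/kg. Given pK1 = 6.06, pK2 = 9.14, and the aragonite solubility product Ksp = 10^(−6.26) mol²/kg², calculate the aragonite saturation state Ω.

α₂ = 1 / (1 + [H⁺]/K2 + [H⁺]²/(K1K2)) = 1 / (1 + 10^+1.11 + 10^-0.86)
   = 1 / (1 + 12.882 + 0.13804) = 1/14.021 = 0.07132
[CO3²⁻] = α₂ × DIC = 0.07132 × 2.02 = 0.1441 mmol/kg
Ksp = 10^(−6.26) = 5.495×10^-7
Ω = [Ca²⁺][CO3²⁻]/Ksp = (7.84×10^-3)(1.441×10^-4) / 5.495×10^-7 = 2.06

Ω = 2.06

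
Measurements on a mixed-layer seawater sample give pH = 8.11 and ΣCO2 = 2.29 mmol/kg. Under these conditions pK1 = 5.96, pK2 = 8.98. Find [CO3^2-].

α₂ = 1 / (1 + [H⁺]/K2 + [H⁺]²/(K1K2)) = 1 / (1 + 10^+0.87 + 10^-1.28)
   = 1 / (1 + 7.4131 + 0.052481) = 1/8.4656 = 0.1181
[CO3²⁻] = α₂ × DIC = 0.1181 × 2.29 = 0.271 mmol/kg

[CO3²⁻] = 0.271 mmol/kg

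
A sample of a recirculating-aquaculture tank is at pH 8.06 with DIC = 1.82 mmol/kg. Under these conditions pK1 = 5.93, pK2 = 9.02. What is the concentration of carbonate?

α₂ = 1 / (1 + [H⁺]/K2 + [H⁺]²/(K1K2)) = 1 / (1 + 10^+0.96 + 10^-1.17)
   = 1 / (1 + 9.1201 + 0.067608) = 1/10.188 = 0.09816
[CO3²⁻] = α₂ × DIC = 0.09816 × 1.82 = 0.179 mmol/kg

[CO3²⁻] = 0.179 mmol/kg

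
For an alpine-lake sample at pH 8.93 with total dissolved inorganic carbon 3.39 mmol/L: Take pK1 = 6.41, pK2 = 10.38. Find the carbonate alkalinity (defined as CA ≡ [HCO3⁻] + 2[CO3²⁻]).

CA = 3.50 mmol/L

CA = [HCO3⁻] + 2[CO3²⁻] = (α₁ + 2α₂)·DIC
At pH 8.93: [H⁺]/K1 = 10^-2.52 = 0.0030200, K2/[H⁺] = 10^-1.45 = 0.035481
α₁ = 1/(1 + 0.0030200 + 0.035481) = 1/1.0385 = 0.9629; α₂ = α₁·K2/[H⁺] = 0.03417
α₁ + 2α₂ = 1.0313
CA = 1.0313 × 3.39 = 3.50 mmol/L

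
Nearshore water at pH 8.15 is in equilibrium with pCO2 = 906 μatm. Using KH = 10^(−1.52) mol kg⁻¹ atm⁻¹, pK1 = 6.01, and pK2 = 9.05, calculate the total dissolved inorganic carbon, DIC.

[CO2*] = KH · pCO2 = 10^(−1.52) × 906×10^-6 = 2.736×10^-5 mol/kg
α₀ = 1/(1 + K1/[H⁺] + K1K2/[H⁺]²) = 1/(1 + 10^+2.14 + 10^+1.24) = 0.006393
DIC = [CO2*]/α₀ = 2.736×10^-5 / 0.006393 = 4.28 mmol/kg

DIC = 4.28 mmol/kg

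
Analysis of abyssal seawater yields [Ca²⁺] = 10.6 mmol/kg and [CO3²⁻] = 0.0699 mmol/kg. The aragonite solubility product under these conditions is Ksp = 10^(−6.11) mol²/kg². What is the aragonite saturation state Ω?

Ksp = 10^(−6.11) = 7.762×10^-7
Ω = [Ca²⁺][CO3²⁻]/Ksp = (10.6×10^-3)(0.0699×10^-3) / 7.762×10^-7 = 0.955

Ω = 0.955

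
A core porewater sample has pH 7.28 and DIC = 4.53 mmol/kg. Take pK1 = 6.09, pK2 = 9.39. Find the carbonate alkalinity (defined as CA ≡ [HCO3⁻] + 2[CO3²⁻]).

CA = [HCO3⁻] + 2[CO3²⁻] = (α₁ + 2α₂)·DIC
At pH 7.28: [H⁺]/K1 = 10^-1.19 = 0.064565, K2/[H⁺] = 10^-2.11 = 0.0077625
α₁ = 1/(1 + 0.064565 + 0.0077625) = 1/1.0723 = 0.9326; α₂ = α₁·K2/[H⁺] = 0.007239
α₁ + 2α₂ = 0.9470
CA = 0.9470 × 4.53 = 4.29 mmol/kg

CA = 4.29 mmol/kg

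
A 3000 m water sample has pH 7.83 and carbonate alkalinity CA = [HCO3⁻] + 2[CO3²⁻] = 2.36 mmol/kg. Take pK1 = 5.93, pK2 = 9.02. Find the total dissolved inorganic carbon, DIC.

CA = [HCO3⁻] + 2[CO3²⁻] = (α₁ + 2α₂)·DIC
At pH 7.83: [H⁺]/K1 = 10^-1.90 = 0.012589, K2/[H⁺] = 10^-1.19 = 0.064565
α₁ = 1/(1 + 0.012589 + 0.064565) = 1/1.0772 = 0.9284; α₂ = α₁·K2/[H⁺] = 0.05994
α₁ + 2α₂ = 1.0483
DIC = CA / (α₁ + 2α₂) = 2.36 / 1.0483 = 2.25 mmol/kg

DIC = 2.25 mmol/kg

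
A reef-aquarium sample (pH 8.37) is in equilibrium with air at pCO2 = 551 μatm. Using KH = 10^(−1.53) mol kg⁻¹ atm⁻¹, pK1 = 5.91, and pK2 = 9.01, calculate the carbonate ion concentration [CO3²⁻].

[CO2*] = KH · pCO2 = 10^(−1.53) × 551×10^-6 = 1.626×10^-5 mol/kg
α₀ = 1/(1 + K1/[H⁺] + K1K2/[H⁺]²) = 1/(1 + 10^+2.46 + 10^+1.82) = 0.002813
DIC = [CO2*]/α₀ = 1.626×10^-5 / 0.002813 = 5.780 mmol/kg
[CO3²⁻] = α₂·DIC; α₂ = 0.1859, so [CO3²⁻] = 0.1859 × 5.780 = 1.07 mmol/kg

[CO3²⁻] = 1.07 mmol/kg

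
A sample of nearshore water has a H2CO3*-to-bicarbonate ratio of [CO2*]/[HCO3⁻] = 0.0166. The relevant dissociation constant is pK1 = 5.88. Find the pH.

From K1 = [H⁺][HCO3⁻]/[CO2*]:  pH = pK1 − log₁₀([CO2*]/[HCO3⁻])
log₁₀(0.0166) = -1.780
pH = 5.88 − (-1.780) = 7.66

pH = 7.66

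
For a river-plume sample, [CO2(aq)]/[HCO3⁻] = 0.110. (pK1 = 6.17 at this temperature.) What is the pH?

pH = 7.13

From K1 = [H⁺][HCO3⁻]/[CO2(aq)]:  pH = pK1 − log₁₀([CO2(aq)]/[HCO3⁻])
log₁₀(0.110) = -0.959
pH = 6.17 − (-0.959) = 7.13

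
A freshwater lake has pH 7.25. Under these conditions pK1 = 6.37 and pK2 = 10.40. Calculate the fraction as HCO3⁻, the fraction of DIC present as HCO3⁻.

α₁ = 0.883

α₁ = 1 / (1 + [H⁺]/K1 + K2/[H⁺]) = 1 / (1 + 10^-0.88 + 10^-3.15)
   = 1 / (1 + 0.13183 + 0.00070795) = 1/1.1325 = 0.8830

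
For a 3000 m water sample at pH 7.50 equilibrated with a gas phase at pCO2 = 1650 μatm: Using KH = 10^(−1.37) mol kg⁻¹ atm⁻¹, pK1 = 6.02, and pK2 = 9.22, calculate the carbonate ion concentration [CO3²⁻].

[CO3²⁻] = 0.0405 mmol/kg

[CO2*] = KH · pCO2 = 10^(−1.37) × 1650×10^-6 = 7.039×10^-5 mol/kg
α₀ = 1/(1 + K1/[H⁺] + K1K2/[H⁺]²) = 1/(1 + 10^+1.48 + 10^-0.24) = 0.03147
DIC = [CO2*]/α₀ = 7.039×10^-5 / 0.03147 = 2.237 mmol/kg
[CO3²⁻] = α₂·DIC; α₂ = 0.01811, so [CO3²⁻] = 0.01811 × 2.237 = 0.0405 mmol/kg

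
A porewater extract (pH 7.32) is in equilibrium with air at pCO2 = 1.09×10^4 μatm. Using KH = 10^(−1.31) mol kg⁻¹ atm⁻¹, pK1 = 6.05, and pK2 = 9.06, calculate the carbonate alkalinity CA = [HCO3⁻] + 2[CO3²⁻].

CA = 10.3 mmol/kg

[CO2*] = KH · pCO2 = 10^(−1.31) × 1.09×10^4×10^-6 = 5.339×10^-4 mol/kg
α₀ = 1/(1 + K1/[H⁺] + K1K2/[H⁺]²) = 1/(1 + 10^+1.27 + 10^-0.47) = 0.05010
DIC = [CO2*]/α₀ = 5.339×10^-4 / 0.05010 = 10.66 mmol/kg
CA = (α₁ + 2α₂)·DIC = (0.9329 + 2×0.01698) × 10.66 = 10.3 mmol/kg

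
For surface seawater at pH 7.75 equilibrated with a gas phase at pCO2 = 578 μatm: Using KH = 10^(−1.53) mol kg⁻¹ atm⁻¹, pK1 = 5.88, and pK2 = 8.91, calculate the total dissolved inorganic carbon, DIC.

[CO2*] = KH · pCO2 = 10^(−1.53) × 578×10^-6 = 1.706×10^-5 mol/kg
α₀ = 1/(1 + K1/[H⁺] + K1K2/[H⁺]²) = 1/(1 + 10^+1.87 + 10^+0.71) = 0.01246
DIC = [CO2*]/α₀ = 1.706×10^-5 / 0.01246 = 1.37 mmol/kg

DIC = 1.37 mmol/kg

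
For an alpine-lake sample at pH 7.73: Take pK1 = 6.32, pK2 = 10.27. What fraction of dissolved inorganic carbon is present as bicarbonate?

α₁ = 0.960

α₁ = 1 / (1 + [H⁺]/K1 + K2/[H⁺]) = 1 / (1 + 10^-1.41 + 10^-2.54)
   = 1 / (1 + 0.038905 + 0.0028840) = 1/1.0418 = 0.9599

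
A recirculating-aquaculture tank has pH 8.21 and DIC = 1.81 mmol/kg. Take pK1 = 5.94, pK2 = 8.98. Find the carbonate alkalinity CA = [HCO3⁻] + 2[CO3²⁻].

CA = [HCO3⁻] + 2[CO3²⁻] = (α₁ + 2α₂)·DIC
At pH 8.21: [H⁺]/K1 = 10^-2.27 = 0.0053703, K2/[H⁺] = 10^-0.77 = 0.16982
α₁ = 1/(1 + 0.0053703 + 0.16982) = 1/1.1752 = 0.8509; α₂ = α₁·K2/[H⁺] = 0.1445
α₁ + 2α₂ = 1.1399
CA = 1.1399 × 1.81 = 2.06 mmol/kg

CA = 2.06 mmol/kg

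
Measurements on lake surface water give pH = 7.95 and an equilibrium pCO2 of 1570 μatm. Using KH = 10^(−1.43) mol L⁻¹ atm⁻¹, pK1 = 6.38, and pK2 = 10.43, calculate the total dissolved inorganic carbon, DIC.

[CO2*] = KH · pCO2 = 10^(−1.43) × 1570×10^-6 = 5.833×10^-5 mol/L
α₀ = 1/(1 + K1/[H⁺] + K1K2/[H⁺]²) = 1/(1 + 10^+1.57 + 10^-0.91) = 0.02613
DIC = [CO2*]/α₀ = 5.833×10^-5 / 0.02613 = 2.23 mmol/L

DIC = 2.23 mmol/L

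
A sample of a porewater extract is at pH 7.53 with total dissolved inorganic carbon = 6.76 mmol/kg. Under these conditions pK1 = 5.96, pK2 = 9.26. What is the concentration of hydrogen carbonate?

α₁ = 1 / (1 + [H⁺]/K1 + K2/[H⁺]) = 1 / (1 + 10^-1.57 + 10^-1.73)
   = 1 / (1 + 0.026915 + 0.018621) = 1/1.0455 = 0.9564
[HCO3⁻] = α₁ × DIC = 0.9564 × 6.76 = 6.47 mmol/kg

[HCO3⁻] = 6.47 mmol/kg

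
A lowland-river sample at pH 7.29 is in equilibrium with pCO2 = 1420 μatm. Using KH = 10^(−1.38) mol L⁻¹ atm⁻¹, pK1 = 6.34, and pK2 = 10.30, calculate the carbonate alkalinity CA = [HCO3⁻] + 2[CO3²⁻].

CA = 0.529 mmol/L

[CO2*] = KH · pCO2 = 10^(−1.38) × 1420×10^-6 = 5.920×10^-5 mol/L
α₀ = 1/(1 + K1/[H⁺] + K1K2/[H⁺]²) = 1/(1 + 10^+0.95 + 10^-2.06) = 0.1008
DIC = [CO2*]/α₀ = 5.920×10^-5 / 0.1008 = 0.5873 mmol/L
CA = (α₁ + 2α₂)·DIC = (0.8983 + 2×0.0008779) × 0.5873 = 0.529 mmol/L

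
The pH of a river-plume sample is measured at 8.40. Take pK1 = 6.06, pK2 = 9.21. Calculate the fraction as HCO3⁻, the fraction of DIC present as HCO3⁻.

α₁ = 1 / (1 + [H⁺]/K1 + K2/[H⁺]) = 1 / (1 + 10^-2.34 + 10^-0.81)
   = 1 / (1 + 0.0045709 + 0.15488) = 1/1.1595 = 0.8625

α₁ = 0.862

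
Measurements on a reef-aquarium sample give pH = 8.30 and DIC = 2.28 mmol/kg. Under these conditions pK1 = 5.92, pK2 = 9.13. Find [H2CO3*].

[CO2*] = 8.25 μmol/kg

α₀ = 1 / (1 + K1/[H⁺] + K1K2/[H⁺]²) = 1 / (1 + 10^+2.38 + 10^+1.55)
   = 1 / (1 + 239.88 + 35.481) = 1/276.36 = 0.003618
[CO2*] = α₀ × DIC = 0.003618 × 2.28 = 0.00825 mmol/kg = 8.25 μmol/kg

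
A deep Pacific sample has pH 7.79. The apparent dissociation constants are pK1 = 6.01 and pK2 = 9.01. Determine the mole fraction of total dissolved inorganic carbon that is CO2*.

α₀ = 1 / (1 + K1/[H⁺] + K1K2/[H⁺]²) = 1 / (1 + 10^+1.78 + 10^+0.56)
   = 1 / (1 + 60.256 + 3.6308) = 1/64.887 = 0.01541

α₀ = 0.0154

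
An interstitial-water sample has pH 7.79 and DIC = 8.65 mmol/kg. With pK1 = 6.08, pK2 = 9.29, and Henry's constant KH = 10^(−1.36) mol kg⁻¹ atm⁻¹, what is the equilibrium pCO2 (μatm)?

α₀ = 1 / (1 + K1/[H⁺] + K1K2/[H⁺]²) = 1 / (1 + 10^+1.71 + 10^+0.21)
   = 1 / (1 + 51.286 + 1.6218) = 1/53.908 = 0.01855
[CO2*] = α₀ × DIC = 0.01855 × 8.65 = 0.1605 mmol/kg
pCO2 = [CO2*]/KH = 1.605×10^-4 / 4.365×10^-2 = 3680 μatm

pCO2 = 3680 μatm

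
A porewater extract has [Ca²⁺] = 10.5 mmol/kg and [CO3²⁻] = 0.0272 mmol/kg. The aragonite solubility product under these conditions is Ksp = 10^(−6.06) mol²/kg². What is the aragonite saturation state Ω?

Ω = 0.328

Ksp = 10^(−6.06) = 8.710×10^-7
Ω = [Ca²⁺][CO3²⁻]/Ksp = (10.5×10^-3)(0.0272×10^-3) / 8.710×10^-7 = 0.328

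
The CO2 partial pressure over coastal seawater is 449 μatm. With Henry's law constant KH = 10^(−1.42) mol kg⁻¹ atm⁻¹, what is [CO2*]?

KH = 10^(−1.42) = 3.802×10^-2 mol kg⁻¹ atm⁻¹
[CO2*] = KH · pCO2 = 3.802×10^-2 × 449×10^-6 atm = 1.71×10^-5 mol/kg

[CO2*] = 17.1 μmol/kg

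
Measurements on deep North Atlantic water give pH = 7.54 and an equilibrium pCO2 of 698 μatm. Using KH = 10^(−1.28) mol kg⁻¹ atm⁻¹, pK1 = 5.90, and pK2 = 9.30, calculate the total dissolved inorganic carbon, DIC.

DIC = 1.66 mmol/kg

[CO2*] = KH · pCO2 = 10^(−1.28) × 698×10^-6 = 3.663×10^-5 mol/kg
α₀ = 1/(1 + K1/[H⁺] + K1K2/[H⁺]²) = 1/(1 + 10^+1.64 + 10^-0.12) = 0.02202
DIC = [CO2*]/α₀ = 3.663×10^-5 / 0.02202 = 1.66 mmol/kg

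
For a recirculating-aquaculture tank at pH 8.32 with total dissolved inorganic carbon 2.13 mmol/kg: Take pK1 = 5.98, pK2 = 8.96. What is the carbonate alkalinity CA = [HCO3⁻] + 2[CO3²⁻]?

CA = 2.52 mmol/kg

CA = [HCO3⁻] + 2[CO3²⁻] = (α₁ + 2α₂)·DIC
At pH 8.32: [H⁺]/K1 = 10^-2.34 = 0.0045709, K2/[H⁺] = 10^-0.64 = 0.22909
α₁ = 1/(1 + 0.0045709 + 0.22909) = 1/1.2337 = 0.8106; α₂ = α₁·K2/[H⁺] = 0.1857
α₁ + 2α₂ = 1.1820
CA = 1.1820 × 2.13 = 2.52 mmol/kg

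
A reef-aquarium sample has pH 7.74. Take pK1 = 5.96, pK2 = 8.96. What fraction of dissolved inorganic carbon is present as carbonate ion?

α₂ = 0.0560

α₂ = 1 / (1 + [H⁺]/K2 + [H⁺]²/(K1K2)) = 1 / (1 + 10^+1.22 + 10^-0.56)
   = 1 / (1 + 16.596 + 0.27542) = 1/17.871 = 0.05596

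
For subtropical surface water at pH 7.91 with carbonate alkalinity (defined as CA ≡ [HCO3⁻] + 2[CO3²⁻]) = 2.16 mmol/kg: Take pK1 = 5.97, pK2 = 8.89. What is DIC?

DIC = 1.99 mmol/kg

CA = [HCO3⁻] + 2[CO3²⁻] = (α₁ + 2α₂)·DIC
At pH 7.91: [H⁺]/K1 = 10^-1.94 = 0.011482, K2/[H⁺] = 10^-0.98 = 0.10471
α₁ = 1/(1 + 0.011482 + 0.10471) = 1/1.1162 = 0.8959; α₂ = α₁·K2/[H⁺] = 0.09381
α₁ + 2α₂ = 1.0835
DIC = CA / (α₁ + 2α₂) = 2.16 / 1.0835 = 1.99 mmol/kg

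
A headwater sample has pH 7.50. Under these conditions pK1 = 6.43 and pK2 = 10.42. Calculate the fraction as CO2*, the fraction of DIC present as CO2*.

α₀ = 1 / (1 + K1/[H⁺] + K1K2/[H⁺]²) = 1 / (1 + 10^+1.07 + 10^-1.85)
   = 1 / (1 + 11.749 + 0.014125) = 1/12.763 = 0.07835

α₀ = 0.0784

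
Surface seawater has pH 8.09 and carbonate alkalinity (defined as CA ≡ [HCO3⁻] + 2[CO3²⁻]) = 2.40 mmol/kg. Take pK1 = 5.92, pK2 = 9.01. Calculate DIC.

DIC = 2.18 mmol/kg

CA = [HCO3⁻] + 2[CO3²⁻] = (α₁ + 2α₂)·DIC
At pH 8.09: [H⁺]/K1 = 10^-2.17 = 0.0067608, K2/[H⁺] = 10^-0.92 = 0.12023
α₁ = 1/(1 + 0.0067608 + 0.12023) = 1/1.1270 = 0.8873; α₂ = α₁·K2/[H⁺] = 0.1067
α₁ + 2α₂ = 1.1007
DIC = CA / (α₁ + 2α₂) = 2.40 / 1.1007 = 2.18 mmol/kg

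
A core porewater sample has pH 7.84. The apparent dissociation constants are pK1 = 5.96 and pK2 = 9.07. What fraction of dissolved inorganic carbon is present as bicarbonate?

α₁ = 1 / (1 + [H⁺]/K1 + K2/[H⁺]) = 1 / (1 + 10^-1.88 + 10^-1.23)
   = 1 / (1 + 0.013183 + 0.058884) = 1/1.0721 = 0.9328

α₁ = 0.933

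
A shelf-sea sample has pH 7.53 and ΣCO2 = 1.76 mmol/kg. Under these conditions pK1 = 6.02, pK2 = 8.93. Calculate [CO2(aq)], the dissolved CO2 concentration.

α₀ = 1 / (1 + K1/[H⁺] + K1K2/[H⁺]²) = 1 / (1 + 10^+1.51 + 10^+0.11)
   = 1 / (1 + 32.359 + 1.2882) = 1/34.648 = 0.02886
[CO2*] = α₀ × DIC = 0.02886 × 1.76 = 0.0508 mmol/kg

[CO2*] = 0.0508 mmol/kg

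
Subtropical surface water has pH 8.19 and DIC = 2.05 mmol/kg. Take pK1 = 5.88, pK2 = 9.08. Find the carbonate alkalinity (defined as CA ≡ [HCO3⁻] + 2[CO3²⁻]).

CA = 2.27 mmol/kg

CA = [HCO3⁻] + 2[CO3²⁻] = (α₁ + 2α₂)·DIC
At pH 8.19: [H⁺]/K1 = 10^-2.31 = 0.0048978, K2/[H⁺] = 10^-0.89 = 0.12882
α₁ = 1/(1 + 0.0048978 + 0.12882) = 1/1.1337 = 0.8820; α₂ = α₁·K2/[H⁺] = 0.1136
α₁ + 2α₂ = 1.1093
CA = 1.1093 × 2.05 = 2.27 mmol/kg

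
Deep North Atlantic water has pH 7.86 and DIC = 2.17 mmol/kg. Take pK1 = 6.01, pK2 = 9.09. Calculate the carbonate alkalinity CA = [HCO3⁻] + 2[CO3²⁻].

CA = 2.26 mmol/kg

CA = [HCO3⁻] + 2[CO3²⁻] = (α₁ + 2α₂)·DIC
At pH 7.86: [H⁺]/K1 = 10^-1.85 = 0.014125, K2/[H⁺] = 10^-1.23 = 0.058884
α₁ = 1/(1 + 0.014125 + 0.058884) = 1/1.0730 = 0.9320; α₂ = α₁·K2/[H⁺] = 0.05488
α₁ + 2α₂ = 1.0417
CA = 1.0417 × 2.17 = 2.26 mmol/kg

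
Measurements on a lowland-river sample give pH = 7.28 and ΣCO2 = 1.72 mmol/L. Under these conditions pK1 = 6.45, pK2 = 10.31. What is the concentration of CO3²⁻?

[CO3²⁻] = 1.40 μmol/L

α₂ = 1 / (1 + [H⁺]/K2 + [H⁺]²/(K1K2)) = 1 / (1 + 10^+3.03 + 10^+2.20)
   = 1 / (1 + 1071.5 + 158.49) = 1/1231.0 = 0.0008123
[CO3²⁻] = α₂ × DIC = 0.0008123 × 1.72 = 0.00140 mmol/L = 1.40 μmol/L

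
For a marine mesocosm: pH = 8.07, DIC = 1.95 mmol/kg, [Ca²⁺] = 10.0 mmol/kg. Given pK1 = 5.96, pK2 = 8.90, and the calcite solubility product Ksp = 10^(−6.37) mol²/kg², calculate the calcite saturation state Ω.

Ω = 5.85

α₂ = 1 / (1 + [H⁺]/K2 + [H⁺]²/(K1K2)) = 1 / (1 + 10^+0.83 + 10^-1.28)
   = 1 / (1 + 6.7608 + 0.052481) = 1/7.8133 = 0.1280
[CO3²⁻] = α₂ × DIC = 0.1280 × 1.95 = 0.2496 mmol/kg
Ksp = 10^(−6.37) = 4.266×10^-7
Ω = [Ca²⁺][CO3²⁻]/Ksp = (10.0×10^-3)(2.496×10^-4) / 4.266×10^-7 = 5.85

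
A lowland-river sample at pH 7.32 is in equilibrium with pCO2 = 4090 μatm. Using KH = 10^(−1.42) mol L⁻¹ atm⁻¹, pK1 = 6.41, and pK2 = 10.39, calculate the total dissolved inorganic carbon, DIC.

[CO2*] = KH · pCO2 = 10^(−1.42) × 4090×10^-6 = 1.555×10^-4 mol/L
α₀ = 1/(1 + K1/[H⁺] + K1K2/[H⁺]²) = 1/(1 + 10^+0.91 + 10^-2.16) = 0.1095
DIC = [CO2*]/α₀ = 1.555×10^-4 / 0.1095 = 1.42 mmol/L

DIC = 1.42 mmol/L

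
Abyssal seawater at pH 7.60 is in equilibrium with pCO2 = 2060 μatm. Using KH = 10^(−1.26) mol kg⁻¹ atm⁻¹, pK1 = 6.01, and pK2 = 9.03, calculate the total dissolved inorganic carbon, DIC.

DIC = 4.68 mmol/kg

[CO2*] = KH · pCO2 = 10^(−1.26) × 2060×10^-6 = 1.132×10^-4 mol/kg
α₀ = 1/(1 + K1/[H⁺] + K1K2/[H⁺]²) = 1/(1 + 10^+1.59 + 10^+0.16) = 0.02418
DIC = [CO2*]/α₀ = 1.132×10^-4 / 0.02418 = 4.68 mmol/kg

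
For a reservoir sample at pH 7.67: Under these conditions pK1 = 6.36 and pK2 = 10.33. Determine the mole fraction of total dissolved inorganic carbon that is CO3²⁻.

α₂ = 0.00208

α₂ = 1 / (1 + [H⁺]/K2 + [H⁺]²/(K1K2)) = 1 / (1 + 10^+2.66 + 10^+1.35)
   = 1 / (1 + 457.09 + 22.387) = 1/480.48 = 0.002081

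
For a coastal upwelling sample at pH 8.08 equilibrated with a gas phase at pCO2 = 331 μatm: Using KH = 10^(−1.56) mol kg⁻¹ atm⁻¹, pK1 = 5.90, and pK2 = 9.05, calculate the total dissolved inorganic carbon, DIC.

DIC = 1.54 mmol/kg

[CO2*] = KH · pCO2 = 10^(−1.56) × 331×10^-6 = 9.116×10^-6 mol/kg
α₀ = 1/(1 + K1/[H⁺] + K1K2/[H⁺]²) = 1/(1 + 10^+2.18 + 10^+1.21) = 0.005932
DIC = [CO2*]/α₀ = 9.116×10^-6 / 0.005932 = 1.54 mmol/kg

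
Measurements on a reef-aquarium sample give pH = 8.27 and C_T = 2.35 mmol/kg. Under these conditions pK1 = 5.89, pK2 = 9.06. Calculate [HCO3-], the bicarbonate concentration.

α₁ = 1 / (1 + [H⁺]/K1 + K2/[H⁺]) = 1 / (1 + 10^-2.38 + 10^-0.79)
   = 1 / (1 + 0.0041687 + 0.16218) = 1/1.1663 = 0.8574
[HCO3⁻] = α₁ × DIC = 0.8574 × 2.35 = 2.01 mmol/kg

[HCO3⁻] = 2.01 mmol/kg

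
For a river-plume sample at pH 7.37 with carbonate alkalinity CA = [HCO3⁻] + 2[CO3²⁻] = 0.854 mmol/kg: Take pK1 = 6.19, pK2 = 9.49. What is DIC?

CA = [HCO3⁻] + 2[CO3²⁻] = (α₁ + 2α₂)·DIC
At pH 7.37: [H⁺]/K1 = 10^-1.18 = 0.066069, K2/[H⁺] = 10^-2.12 = 0.0075858
α₁ = 1/(1 + 0.066069 + 0.0075858) = 1/1.0737 = 0.9314; α₂ = α₁·K2/[H⁺] = 0.007065
α₁ + 2α₂ = 0.9455
DIC = CA / (α₁ + 2α₂) = 0.854 / 0.9455 = 0.903 mmol/kg

DIC = 0.903 mmol/kg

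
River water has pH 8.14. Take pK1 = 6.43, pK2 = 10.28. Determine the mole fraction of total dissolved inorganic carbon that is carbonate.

α₂ = 1 / (1 + [H⁺]/K2 + [H⁺]²/(K1K2)) = 1 / (1 + 10^+2.14 + 10^+0.43)
   = 1 / (1 + 138.04 + 2.6915) = 1/141.73 = 0.007056

α₂ = 0.00706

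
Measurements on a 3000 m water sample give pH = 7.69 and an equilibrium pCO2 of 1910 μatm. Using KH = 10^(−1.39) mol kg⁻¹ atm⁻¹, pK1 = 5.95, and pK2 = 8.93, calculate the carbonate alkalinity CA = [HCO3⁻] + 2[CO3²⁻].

CA = 4.77 mmol/kg

[CO2*] = KH · pCO2 = 10^(−1.39) × 1910×10^-6 = 7.781×10^-5 mol/kg
α₀ = 1/(1 + K1/[H⁺] + K1K2/[H⁺]²) = 1/(1 + 10^+1.74 + 10^+0.50) = 0.01692
DIC = [CO2*]/α₀ = 7.781×10^-5 / 0.01692 = 4.600 mmol/kg
CA = (α₁ + 2α₂)·DIC = (0.9296 + 2×0.05349) × 4.600 = 4.77 mmol/kg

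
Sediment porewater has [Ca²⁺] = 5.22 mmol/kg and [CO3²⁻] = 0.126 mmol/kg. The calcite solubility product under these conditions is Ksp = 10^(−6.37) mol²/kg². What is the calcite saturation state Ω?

Ω = 1.54

Ksp = 10^(−6.37) = 4.266×10^-7
Ω = [Ca²⁺][CO3²⁻]/Ksp = (5.22×10^-3)(0.126×10^-3) / 4.266×10^-7 = 1.54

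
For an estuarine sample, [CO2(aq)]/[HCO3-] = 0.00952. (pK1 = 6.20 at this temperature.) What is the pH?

pH = 8.22

From K1 = [H⁺][HCO3-]/[CO2(aq)]:  pH = pK1 − log₁₀([CO2(aq)]/[HCO3-])
log₁₀(0.00952) = -2.021
pH = 6.20 − (-2.021) = 8.22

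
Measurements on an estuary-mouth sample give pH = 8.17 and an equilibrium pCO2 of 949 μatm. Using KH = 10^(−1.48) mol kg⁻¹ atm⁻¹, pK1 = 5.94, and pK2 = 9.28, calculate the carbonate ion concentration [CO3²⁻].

[CO2*] = KH · pCO2 = 10^(−1.48) × 949×10^-6 = 3.142×10^-5 mol/kg
α₀ = 1/(1 + K1/[H⁺] + K1K2/[H⁺]²) = 1/(1 + 10^+2.23 + 10^+1.12) = 0.005435
DIC = [CO2*]/α₀ = 3.142×10^-5 / 0.005435 = 5.782 mmol/kg
[CO3²⁻] = α₂·DIC; α₂ = 0.07164, so [CO3²⁻] = 0.07164 × 5.782 = 0.414 mmol/kg

[CO3²⁻] = 0.414 mmol/kg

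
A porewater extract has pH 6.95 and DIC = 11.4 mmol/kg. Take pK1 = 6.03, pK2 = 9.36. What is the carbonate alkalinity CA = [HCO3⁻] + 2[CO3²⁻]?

CA = [HCO3⁻] + 2[CO3²⁻] = (α₁ + 2α₂)·DIC
At pH 6.95: [H⁺]/K1 = 10^-0.92 = 0.12023, K2/[H⁺] = 10^-2.41 = 0.0038905
α₁ = 1/(1 + 0.12023 + 0.0038905) = 1/1.1241 = 0.8896; α₂ = α₁·K2/[H⁺] = 0.003461
α₁ + 2α₂ = 0.8965
CA = 0.8965 × 11.4 = 10.2 mmol/kg

CA = 10.2 mmol/kg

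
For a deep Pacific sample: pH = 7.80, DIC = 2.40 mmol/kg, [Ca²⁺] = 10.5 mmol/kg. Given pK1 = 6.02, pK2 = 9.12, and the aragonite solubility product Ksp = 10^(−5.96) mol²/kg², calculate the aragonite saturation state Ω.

α₂ = 1 / (1 + [H⁺]/K2 + [H⁺]²/(K1K2)) = 1 / (1 + 10^+1.32 + 10^-0.46)
   = 1 / (1 + 20.893 + 0.34674) = 1/22.240 = 0.04496
[CO3²⁻] = α₂ × DIC = 0.04496 × 2.40 = 0.1079 mmol/kg
Ksp = 10^(−5.96) = 1.096×10^-6
Ω = [Ca²⁺][CO3²⁻]/Ksp = (10.5×10^-3)(1.079×10^-4) / 1.096×10^-6 = 1.03

Ω = 1.03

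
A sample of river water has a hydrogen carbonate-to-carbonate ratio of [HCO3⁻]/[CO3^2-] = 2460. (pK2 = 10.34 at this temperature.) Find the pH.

From K2 = [H⁺][CO3^2-]/[HCO3⁻]:  pH = pK2 − log₁₀([HCO3⁻]/[CO3^2-])
log₁₀(2460) = +3.391
pH = 10.34 − (+3.391) = 6.95

pH = 6.95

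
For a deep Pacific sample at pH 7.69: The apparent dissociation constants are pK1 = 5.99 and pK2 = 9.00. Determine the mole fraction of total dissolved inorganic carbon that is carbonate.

α₂ = 1 / (1 + [H⁺]/K2 + [H⁺]²/(K1K2)) = 1 / (1 + 10^+1.31 + 10^-0.39)
   = 1 / (1 + 20.417 + 0.40738) = 1/21.825 = 0.04582

α₂ = 0.0458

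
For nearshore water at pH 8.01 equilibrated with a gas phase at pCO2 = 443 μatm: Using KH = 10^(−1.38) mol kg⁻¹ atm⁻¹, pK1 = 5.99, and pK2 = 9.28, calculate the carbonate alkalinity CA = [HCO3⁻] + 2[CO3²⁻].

[CO2*] = KH · pCO2 = 10^(−1.38) × 443×10^-6 = 1.847×10^-5 mol/kg
α₀ = 1/(1 + K1/[H⁺] + K1K2/[H⁺]²) = 1/(1 + 10^+2.02 + 10^+0.75) = 0.008982
DIC = [CO2*]/α₀ = 1.847×10^-5 / 0.008982 = 2.056 mmol/kg
CA = (α₁ + 2α₂)·DIC = (0.9405 + 2×0.05051) × 2.056 = 2.14 mmol/kg

CA = 2.14 mmol/kg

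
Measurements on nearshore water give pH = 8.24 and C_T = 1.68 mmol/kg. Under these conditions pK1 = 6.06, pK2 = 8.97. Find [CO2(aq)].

[CO2*] = 9.31 μmol/kg

α₀ = 1 / (1 + K1/[H⁺] + K1K2/[H⁺]²) = 1 / (1 + 10^+2.18 + 10^+1.45)
   = 1 / (1 + 151.36 + 28.184) = 1/180.54 = 0.005539
[CO2*] = α₀ × DIC = 0.005539 × 1.68 = 0.00931 mmol/kg = 9.31 μmol/kg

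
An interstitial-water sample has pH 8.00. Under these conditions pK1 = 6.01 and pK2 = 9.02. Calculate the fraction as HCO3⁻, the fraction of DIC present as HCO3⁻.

α₁ = 0.904

α₁ = 1 / (1 + [H⁺]/K1 + K2/[H⁺]) = 1 / (1 + 10^-1.99 + 10^-1.02)
   = 1 / (1 + 0.010233 + 0.095499) = 1/1.1057 = 0.9044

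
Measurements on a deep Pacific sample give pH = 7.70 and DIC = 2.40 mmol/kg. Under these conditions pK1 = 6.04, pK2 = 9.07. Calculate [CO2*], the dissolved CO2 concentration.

[CO2*] = 0.0493 mmol/kg

α₀ = 1 / (1 + K1/[H⁺] + K1K2/[H⁺]²) = 1 / (1 + 10^+1.66 + 10^+0.29)
   = 1 / (1 + 45.709 + 1.9498) = 1/48.659 = 0.02055
[CO2*] = α₀ × DIC = 0.02055 × 2.40 = 0.0493 mmol/kg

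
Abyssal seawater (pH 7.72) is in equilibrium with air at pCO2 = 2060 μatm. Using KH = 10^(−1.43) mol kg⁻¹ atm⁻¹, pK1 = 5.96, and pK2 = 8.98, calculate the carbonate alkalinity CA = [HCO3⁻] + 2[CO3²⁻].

[CO2*] = KH · pCO2 = 10^(−1.43) × 2060×10^-6 = 7.654×10^-5 mol/kg
α₀ = 1/(1 + K1/[H⁺] + K1K2/[H⁺]²) = 1/(1 + 10^+1.76 + 10^+0.50) = 0.01621
DIC = [CO2*]/α₀ = 7.654×10^-5 / 0.01621 = 4.723 mmol/kg
CA = (α₁ + 2α₂)·DIC = (0.9325 + 2×0.05125) × 4.723 = 4.89 mmol/kg

CA = 4.89 mmol/kg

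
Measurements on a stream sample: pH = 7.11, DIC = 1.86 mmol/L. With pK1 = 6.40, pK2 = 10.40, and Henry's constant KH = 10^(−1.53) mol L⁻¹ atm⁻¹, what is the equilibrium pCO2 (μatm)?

α₀ = 1 / (1 + K1/[H⁺] + K1K2/[H⁺]²) = 1 / (1 + 10^+0.71 + 10^-2.58)
   = 1 / (1 + 5.1286 + 0.0026303) = 1/6.1312 = 0.1631
[CO2*] = α₀ × DIC = 0.1631 × 1.86 = 0.3034 mmol/L
pCO2 = [CO2*]/KH = 3.034×10^-4 / 2.951×10^-2 = 1.03×10^4 μatm

pCO2 = 1.03×10^4 μatm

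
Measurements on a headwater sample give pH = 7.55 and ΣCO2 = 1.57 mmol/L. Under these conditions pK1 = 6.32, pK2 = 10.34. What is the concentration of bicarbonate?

[HCO3⁻] = 1.48 mmol/L

α₁ = 1 / (1 + [H⁺]/K1 + K2/[H⁺]) = 1 / (1 + 10^-1.23 + 10^-2.79)
   = 1 / (1 + 0.058884 + 0.0016218) = 1/1.0605 = 0.9429
[HCO3⁻] = α₁ × DIC = 0.9429 × 1.57 = 1.48 mmol/L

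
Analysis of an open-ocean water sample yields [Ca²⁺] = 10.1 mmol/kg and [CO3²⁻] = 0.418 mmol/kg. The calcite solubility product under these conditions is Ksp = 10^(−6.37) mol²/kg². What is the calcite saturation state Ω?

Ω = 9.90

Ksp = 10^(−6.37) = 4.266×10^-7
Ω = [Ca²⁺][CO3²⁻]/Ksp = (10.1×10^-3)(0.418×10^-3) / 4.266×10^-7 = 9.90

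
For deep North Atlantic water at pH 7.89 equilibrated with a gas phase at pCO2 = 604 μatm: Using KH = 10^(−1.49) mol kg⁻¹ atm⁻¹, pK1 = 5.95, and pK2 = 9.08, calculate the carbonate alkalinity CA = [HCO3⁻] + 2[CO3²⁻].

[CO2*] = KH · pCO2 = 10^(−1.49) × 604×10^-6 = 1.955×10^-5 mol/kg
α₀ = 1/(1 + K1/[H⁺] + K1K2/[H⁺]²) = 1/(1 + 10^+1.94 + 10^+0.75) = 0.01067
DIC = [CO2*]/α₀ = 1.955×10^-5 / 0.01067 = 1.832 mmol/kg
CA = (α₁ + 2α₂)·DIC = (0.9293 + 2×0.06000) × 1.832 = 1.92 mmol/kg

CA = 1.92 mmol/kg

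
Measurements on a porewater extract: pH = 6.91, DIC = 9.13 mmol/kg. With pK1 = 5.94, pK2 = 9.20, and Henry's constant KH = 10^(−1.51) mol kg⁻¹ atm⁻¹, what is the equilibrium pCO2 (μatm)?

α₀ = 1 / (1 + K1/[H⁺] + K1K2/[H⁺]²) = 1 / (1 + 10^+0.97 + 10^-1.32)
   = 1 / (1 + 9.3325 + 0.047863) = 1/10.380 = 0.09634
[CO2*] = α₀ × DIC = 0.09634 × 9.13 = 0.8795 mmol/kg
pCO2 = [CO2*]/KH = 8.795×10^-4 / 3.090×10^-2 = 2.85×10^4 μatm

pCO2 = 2.85×10^4 μatm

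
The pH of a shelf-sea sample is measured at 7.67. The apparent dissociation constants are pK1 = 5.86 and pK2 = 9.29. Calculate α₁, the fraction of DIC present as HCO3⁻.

α₁ = 0.962

α₁ = 1 / (1 + [H⁺]/K1 + K2/[H⁺]) = 1 / (1 + 10^-1.81 + 10^-1.62)
   = 1 / (1 + 0.015488 + 0.023988) = 1/1.0395 = 0.9620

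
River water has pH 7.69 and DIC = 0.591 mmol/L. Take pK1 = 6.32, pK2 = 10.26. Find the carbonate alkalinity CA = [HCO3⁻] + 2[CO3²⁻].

CA = 0.568 mmol/L

CA = [HCO3⁻] + 2[CO3²⁻] = (α₁ + 2α₂)·DIC
At pH 7.69: [H⁺]/K1 = 10^-1.37 = 0.042658, K2/[H⁺] = 10^-2.57 = 0.0026915
α₁ = 1/(1 + 0.042658 + 0.0026915) = 1/1.0453 = 0.9566; α₂ = α₁·K2/[H⁺] = 0.002575
α₁ + 2α₂ = 0.9618
CA = 0.9618 × 0.591 = 0.568 mmol/L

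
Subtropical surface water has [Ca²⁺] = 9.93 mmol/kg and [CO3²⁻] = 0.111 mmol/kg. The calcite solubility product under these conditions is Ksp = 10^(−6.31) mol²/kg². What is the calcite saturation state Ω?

Ω = 2.25

Ksp = 10^(−6.31) = 4.898×10^-7
Ω = [Ca²⁺][CO3²⁻]/Ksp = (9.93×10^-3)(0.111×10^-3) / 4.898×10^-7 = 2.25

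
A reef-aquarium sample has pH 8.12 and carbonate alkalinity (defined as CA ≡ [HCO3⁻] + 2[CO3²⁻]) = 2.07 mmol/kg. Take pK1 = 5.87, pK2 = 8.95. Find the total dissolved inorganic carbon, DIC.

DIC = 1.84 mmol/kg

CA = [HCO3⁻] + 2[CO3²⁻] = (α₁ + 2α₂)·DIC
At pH 8.12: [H⁺]/K1 = 10^-2.25 = 0.0056234, K2/[H⁺] = 10^-0.83 = 0.14791
α₁ = 1/(1 + 0.0056234 + 0.14791) = 1/1.1535 = 0.8669; α₂ = α₁·K2/[H⁺] = 0.1282
α₁ + 2α₂ = 1.1233
DIC = CA / (α₁ + 2α₂) = 2.07 / 1.1233 = 1.84 mmol/kg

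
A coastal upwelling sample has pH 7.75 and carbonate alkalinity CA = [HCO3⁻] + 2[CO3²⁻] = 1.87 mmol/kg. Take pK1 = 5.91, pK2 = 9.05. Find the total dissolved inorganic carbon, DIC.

CA = [HCO3⁻] + 2[CO3²⁻] = (α₁ + 2α₂)·DIC
At pH 7.75: [H⁺]/K1 = 10^-1.84 = 0.014454, K2/[H⁺] = 10^-1.30 = 0.050119
α₁ = 1/(1 + 0.014454 + 0.050119) = 1/1.0646 = 0.9393; α₂ = α₁·K2/[H⁺] = 0.04708
α₁ + 2α₂ = 1.0335
DIC = CA / (α₁ + 2α₂) = 1.87 / 1.0335 = 1.81 mmol/kg

DIC = 1.81 mmol/kg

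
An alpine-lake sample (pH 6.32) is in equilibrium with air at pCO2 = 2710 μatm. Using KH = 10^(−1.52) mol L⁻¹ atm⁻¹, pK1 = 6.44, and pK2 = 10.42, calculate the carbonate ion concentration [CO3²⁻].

[CO2*] = KH · pCO2 = 10^(−1.52) × 2710×10^-6 = 8.184×10^-5 mol/L
α₀ = 1/(1 + K1/[H⁺] + K1K2/[H⁺]²) = 1/(1 + 10^-0.12 + 10^-4.22) = 0.5686
DIC = [CO2*]/α₀ = 8.184×10^-5 / 0.5686 = 0.1439 mmol/L
[CO3²⁻] = α₂·DIC; α₂ = 3.426×10^-5, so [CO3²⁻] = 3.426×10^-5 × 0.1439 = 4.93×10^-6 mmol/L = 0.00493 μmol/L

[CO3²⁻] = 0.00493 μmol/L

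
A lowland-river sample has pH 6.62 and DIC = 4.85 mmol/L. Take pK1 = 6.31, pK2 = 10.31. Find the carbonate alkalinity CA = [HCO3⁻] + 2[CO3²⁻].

CA = 3.26 mmol/L

CA = [HCO3⁻] + 2[CO3²⁻] = (α₁ + 2α₂)·DIC
At pH 6.62: [H⁺]/K1 = 10^-0.31 = 0.48978, K2/[H⁺] = 10^-3.69 = 0.00020417
α₁ = 1/(1 + 0.48978 + 0.00020417) = 1/1.4900 = 0.6711; α₂ = α₁·K2/[H⁺] = 0.0001370
α₁ + 2α₂ = 0.6714
CA = 0.6714 × 4.85 = 3.26 mmol/L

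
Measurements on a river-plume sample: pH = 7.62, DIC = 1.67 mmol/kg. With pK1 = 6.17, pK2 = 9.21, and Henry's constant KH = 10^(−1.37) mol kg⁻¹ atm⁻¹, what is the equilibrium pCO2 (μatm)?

pCO2 = 1310 μatm

α₀ = 1 / (1 + K1/[H⁺] + K1K2/[H⁺]²) = 1 / (1 + 10^+1.45 + 10^-0.14)
   = 1 / (1 + 28.184 + 0.72444) = 1/29.908 = 0.03344
[CO2*] = α₀ × DIC = 0.03344 × 1.67 = 0.05584 mmol/kg
pCO2 = [CO2*]/KH = 5.584×10^-5 / 4.266×10^-2 = 1310 μatm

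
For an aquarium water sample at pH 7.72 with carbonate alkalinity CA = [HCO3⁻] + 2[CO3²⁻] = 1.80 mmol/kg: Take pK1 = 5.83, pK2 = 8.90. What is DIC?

CA = [HCO3⁻] + 2[CO3²⁻] = (α₁ + 2α₂)·DIC
At pH 7.72: [H⁺]/K1 = 10^-1.89 = 0.012882, K2/[H⁺] = 10^-1.18 = 0.066069
α₁ = 1/(1 + 0.012882 + 0.066069) = 1/1.0790 = 0.9268; α₂ = α₁·K2/[H⁺] = 0.06123
α₁ + 2α₂ = 1.0493
DIC = CA / (α₁ + 2α₂) = 1.80 / 1.0493 = 1.72 mmol/kg

DIC = 1.72 mmol/kg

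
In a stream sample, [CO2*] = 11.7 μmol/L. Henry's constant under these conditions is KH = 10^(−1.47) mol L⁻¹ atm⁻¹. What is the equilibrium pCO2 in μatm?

KH = 10^(−1.47) = 3.388×10^-2 mol L⁻¹ atm⁻¹
pCO2 = [CO2*]/KH = 11.7×10^-6 / 3.388×10^-2 = 3.45×10^-4 atm = 345 μatm

pCO2 = 345 μatm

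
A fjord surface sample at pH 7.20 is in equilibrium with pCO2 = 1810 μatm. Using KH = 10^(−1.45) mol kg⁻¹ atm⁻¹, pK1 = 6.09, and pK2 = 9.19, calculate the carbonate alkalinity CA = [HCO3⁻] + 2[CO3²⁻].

[CO2*] = KH · pCO2 = 10^(−1.45) × 1810×10^-6 = 6.422×10^-5 mol/kg
α₀ = 1/(1 + K1/[H⁺] + K1K2/[H⁺]²) = 1/(1 + 10^+1.11 + 10^-0.88) = 0.07136
DIC = [CO2*]/α₀ = 6.422×10^-5 / 0.07136 = 0.9000 mmol/kg
CA = (α₁ + 2α₂)·DIC = (0.9192 + 2×0.009406) × 0.9000 = 0.844 mmol/kg

CA = 0.844 mmol/kg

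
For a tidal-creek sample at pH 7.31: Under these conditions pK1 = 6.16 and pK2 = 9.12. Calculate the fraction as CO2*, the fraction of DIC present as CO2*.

α₀ = 0.0652

α₀ = 1 / (1 + K1/[H⁺] + K1K2/[H⁺]²) = 1 / (1 + 10^+1.15 + 10^-0.66)
   = 1 / (1 + 14.125 + 0.21878) = 1/15.344 = 0.06517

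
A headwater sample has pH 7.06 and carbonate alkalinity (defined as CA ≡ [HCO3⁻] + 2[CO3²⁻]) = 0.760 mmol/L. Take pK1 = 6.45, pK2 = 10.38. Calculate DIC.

DIC = 0.946 mmol/L

CA = [HCO3⁻] + 2[CO3²⁻] = (α₁ + 2α₂)·DIC
At pH 7.06: [H⁺]/K1 = 10^-0.61 = 0.24547, K2/[H⁺] = 10^-3.32 = 0.00047863
α₁ = 1/(1 + 0.24547 + 0.00047863) = 1/1.2459 = 0.8026; α₂ = α₁·K2/[H⁺] = 0.0003841
α₁ + 2α₂ = 0.8034
DIC = CA / (α₁ + 2α₂) = 0.760 / 0.8034 = 0.946 mmol/L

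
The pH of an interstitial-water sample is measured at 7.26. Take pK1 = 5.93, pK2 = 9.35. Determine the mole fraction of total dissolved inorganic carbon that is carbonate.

α₂ = 0.00771

α₂ = 1 / (1 + [H⁺]/K2 + [H⁺]²/(K1K2)) = 1 / (1 + 10^+2.09 + 10^+0.76)
   = 1 / (1 + 123.03 + 5.7544) = 1/129.78 = 0.007705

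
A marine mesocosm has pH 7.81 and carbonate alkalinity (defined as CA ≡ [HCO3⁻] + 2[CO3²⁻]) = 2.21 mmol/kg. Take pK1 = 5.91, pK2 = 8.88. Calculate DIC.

CA = [HCO3⁻] + 2[CO3²⁻] = (α₁ + 2α₂)·DIC
At pH 7.81: [H⁺]/K1 = 10^-1.90 = 0.012589, K2/[H⁺] = 10^-1.07 = 0.085114
α₁ = 1/(1 + 0.012589 + 0.085114) = 1/1.0977 = 0.9110; α₂ = α₁·K2/[H⁺] = 0.07754
α₁ + 2α₂ = 1.0661
DIC = CA / (α₁ + 2α₂) = 2.21 / 1.0661 = 2.07 mmol/kg

DIC = 2.07 mmol/kg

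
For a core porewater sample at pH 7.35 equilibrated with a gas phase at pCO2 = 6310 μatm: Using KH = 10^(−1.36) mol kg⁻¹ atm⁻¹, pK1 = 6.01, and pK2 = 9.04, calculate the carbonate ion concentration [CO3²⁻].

[CO2*] = KH · pCO2 = 10^(−1.36) × 6310×10^-6 = 2.754×10^-4 mol/kg
α₀ = 1/(1 + K1/[H⁺] + K1K2/[H⁺]²) = 1/(1 + 10^+1.34 + 10^-0.35) = 0.04287
DIC = [CO2*]/α₀ = 2.754×10^-4 / 0.04287 = 6.424 mmol/kg
[CO3²⁻] = α₂·DIC; α₂ = 0.01915, so [CO3²⁻] = 0.01915 × 6.424 = 0.123 mmol/kg

[CO3²⁻] = 0.123 mmol/kg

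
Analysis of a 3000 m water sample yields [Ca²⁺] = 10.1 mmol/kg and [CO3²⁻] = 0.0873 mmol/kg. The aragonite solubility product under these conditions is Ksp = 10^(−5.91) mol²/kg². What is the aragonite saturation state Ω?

Ksp = 10^(−5.91) = 1.230×10^-6
Ω = [Ca²⁺][CO3²⁻]/Ksp = (10.1×10^-3)(0.0873×10^-3) / 1.230×10^-6 = 0.717

Ω = 0.717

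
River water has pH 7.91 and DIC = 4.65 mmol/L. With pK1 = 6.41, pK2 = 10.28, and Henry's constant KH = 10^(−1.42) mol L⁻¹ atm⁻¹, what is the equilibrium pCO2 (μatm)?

α₀ = 1 / (1 + K1/[H⁺] + K1K2/[H⁺]²) = 1 / (1 + 10^+1.50 + 10^-0.87)
   = 1 / (1 + 31.623 + 0.13490) = 1/32.758 = 0.03053
[CO2*] = α₀ × DIC = 0.03053 × 4.65 = 0.1420 mmol/L
pCO2 = [CO2*]/KH = 1.420×10^-4 / 3.802×10^-2 = 3730 μatm

pCO2 = 3730 μatm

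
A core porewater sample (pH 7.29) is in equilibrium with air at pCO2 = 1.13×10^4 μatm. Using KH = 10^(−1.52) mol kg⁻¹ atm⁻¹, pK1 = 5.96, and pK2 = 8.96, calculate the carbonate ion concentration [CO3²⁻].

[CO2*] = KH · pCO2 = 10^(−1.52) × 1.13×10^4×10^-6 = 3.413×10^-4 mol/kg
α₀ = 1/(1 + K1/[H⁺] + K1K2/[H⁺]²) = 1/(1 + 10^+1.33 + 10^-0.34) = 0.04379
DIC = [CO2*]/α₀ = 3.413×10^-4 / 0.04379 = 7.793 mmol/kg
[CO3²⁻] = α₂·DIC; α₂ = 0.02002, so [CO3²⁻] = 0.02002 × 7.793 = 0.156 mmol/kg

[CO3²⁻] = 0.156 mmol/kg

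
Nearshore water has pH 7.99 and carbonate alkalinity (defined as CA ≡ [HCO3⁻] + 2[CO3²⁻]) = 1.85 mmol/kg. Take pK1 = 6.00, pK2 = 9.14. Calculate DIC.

DIC = 1.75 mmol/kg

CA = [HCO3⁻] + 2[CO3²⁻] = (α₁ + 2α₂)·DIC
At pH 7.99: [H⁺]/K1 = 10^-1.99 = 0.010233, K2/[H⁺] = 10^-1.15 = 0.070795
α₁ = 1/(1 + 0.010233 + 0.070795) = 1/1.0810 = 0.9250; α₂ = α₁·K2/[H⁺] = 0.06549
α₁ + 2α₂ = 1.0560
DIC = CA / (α₁ + 2α₂) = 1.85 / 1.0560 = 1.75 mmol/kg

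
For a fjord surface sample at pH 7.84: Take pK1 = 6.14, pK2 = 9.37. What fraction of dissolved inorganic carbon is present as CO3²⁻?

α₂ = 0.0281

α₂ = 1 / (1 + [H⁺]/K2 + [H⁺]²/(K1K2)) = 1 / (1 + 10^+1.53 + 10^-0.17)
   = 1 / (1 + 33.884 + 0.67608) = 1/35.560 = 0.02812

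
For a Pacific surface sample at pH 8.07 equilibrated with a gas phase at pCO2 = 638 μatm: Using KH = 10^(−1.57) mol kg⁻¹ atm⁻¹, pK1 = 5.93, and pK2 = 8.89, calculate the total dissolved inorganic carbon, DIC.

[CO2*] = KH · pCO2 = 10^(−1.57) × 638×10^-6 = 1.717×10^-5 mol/kg
α₀ = 1/(1 + K1/[H⁺] + K1K2/[H⁺]²) = 1/(1 + 10^+2.14 + 10^+1.32) = 0.006253
DIC = [CO2*]/α₀ = 1.717×10^-5 / 0.006253 = 2.75 mmol/kg

DIC = 2.75 mmol/kg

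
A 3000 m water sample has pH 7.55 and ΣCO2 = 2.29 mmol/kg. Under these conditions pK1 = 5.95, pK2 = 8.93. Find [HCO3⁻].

[HCO3⁻] = 2.15 mmol/kg

α₁ = 1 / (1 + [H⁺]/K1 + K2/[H⁺]) = 1 / (1 + 10^-1.60 + 10^-1.38)
   = 1 / (1 + 0.025119 + 0.041687) = 1/1.0668 = 0.9374
[HCO3⁻] = α₁ × DIC = 0.9374 × 2.29 = 2.15 mmol/kg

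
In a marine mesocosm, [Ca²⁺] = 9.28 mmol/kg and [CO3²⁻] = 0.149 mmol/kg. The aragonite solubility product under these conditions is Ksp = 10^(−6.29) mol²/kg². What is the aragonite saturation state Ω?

Ω = 2.70

Ksp = 10^(−6.29) = 5.129×10^-7
Ω = [Ca²⁺][CO3²⁻]/Ksp = (9.28×10^-3)(0.149×10^-3) / 5.129×10^-7 = 2.70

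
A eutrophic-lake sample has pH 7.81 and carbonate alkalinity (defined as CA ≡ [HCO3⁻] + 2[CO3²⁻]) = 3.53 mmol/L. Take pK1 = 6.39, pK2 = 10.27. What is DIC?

CA = [HCO3⁻] + 2[CO3²⁻] = (α₁ + 2α₂)·DIC
At pH 7.81: [H⁺]/K1 = 10^-1.42 = 0.038019, K2/[H⁺] = 10^-2.46 = 0.0034674
α₁ = 1/(1 + 0.038019 + 0.0034674) = 1/1.0415 = 0.9602; α₂ = α₁·K2/[H⁺] = 0.003329
α₁ + 2α₂ = 0.9668
DIC = CA / (α₁ + 2α₂) = 3.53 / 0.9668 = 3.65 mmol/L

DIC = 3.65 mmol/L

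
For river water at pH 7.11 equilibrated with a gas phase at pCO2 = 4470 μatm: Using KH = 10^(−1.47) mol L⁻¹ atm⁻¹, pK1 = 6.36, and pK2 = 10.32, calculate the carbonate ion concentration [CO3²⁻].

[CO2*] = KH · pCO2 = 10^(−1.47) × 4470×10^-6 = 1.515×10^-4 mol/L
α₀ = 1/(1 + K1/[H⁺] + K1K2/[H⁺]²) = 1/(1 + 10^+0.75 + 10^-2.46) = 0.1509
DIC = [CO2*]/α₀ = 1.515×10^-4 / 0.1509 = 1.004 mmol/L
[CO3²⁻] = α₂·DIC; α₂ = 0.0005232, so [CO3²⁻] = 0.0005232 × 1.004 = 0.000525 mmol/L = 0.525 μmol/L

[CO3²⁻] = 0.525 μmol/L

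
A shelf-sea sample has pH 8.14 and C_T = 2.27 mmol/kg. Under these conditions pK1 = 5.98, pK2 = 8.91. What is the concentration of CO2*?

[CO2*] = 13.3 μmol/kg

α₀ = 1 / (1 + K1/[H⁺] + K1K2/[H⁺]²) = 1 / (1 + 10^+2.16 + 10^+1.39)
   = 1 / (1 + 144.54 + 24.547) = 1/170.09 = 0.005879
[CO2*] = α₀ × DIC = 0.005879 × 2.27 = 0.0133 mmol/kg = 13.3 μmol/kg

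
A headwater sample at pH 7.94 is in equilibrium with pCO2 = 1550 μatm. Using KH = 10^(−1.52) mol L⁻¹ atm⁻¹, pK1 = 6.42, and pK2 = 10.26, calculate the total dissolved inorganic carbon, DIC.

[CO2*] = KH · pCO2 = 10^(−1.52) × 1550×10^-6 = 4.681×10^-5 mol/L
α₀ = 1/(1 + K1/[H⁺] + K1K2/[H⁺]²) = 1/(1 + 10^+1.52 + 10^-0.80) = 0.02918
DIC = [CO2*]/α₀ = 4.681×10^-5 / 0.02918 = 1.60 mmol/L

DIC = 1.60 mmol/L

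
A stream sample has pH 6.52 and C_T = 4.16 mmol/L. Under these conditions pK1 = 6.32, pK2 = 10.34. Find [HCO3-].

[HCO3⁻] = 2.55 mmol/L

α₁ = 1 / (1 + [H⁺]/K1 + K2/[H⁺]) = 1 / (1 + 10^-0.20 + 10^-3.82)
   = 1 / (1 + 0.63096 + 0.00015136) = 1/1.6311 = 0.6131
[HCO3⁻] = α₁ × DIC = 0.6131 × 4.16 = 2.55 mmol/L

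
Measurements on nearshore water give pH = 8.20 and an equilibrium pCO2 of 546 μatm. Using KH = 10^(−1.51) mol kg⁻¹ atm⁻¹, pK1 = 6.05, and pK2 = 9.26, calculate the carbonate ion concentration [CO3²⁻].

[CO2*] = KH · pCO2 = 10^(−1.51) × 546×10^-6 = 1.687×10^-5 mol/kg
α₀ = 1/(1 + K1/[H⁺] + K1K2/[H⁺]²) = 1/(1 + 10^+2.15 + 10^+1.09) = 0.006470
DIC = [CO2*]/α₀ = 1.687×10^-5 / 0.006470 = 2.608 mmol/kg
[CO3²⁻] = α₂·DIC; α₂ = 0.07960, so [CO3²⁻] = 0.07960 × 2.608 = 0.208 mmol/kg

[CO3²⁻] = 0.208 mmol/kg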